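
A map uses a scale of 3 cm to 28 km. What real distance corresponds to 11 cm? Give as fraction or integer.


Map scale: 3 cm = 28 km
Measured distance on map = 11 cm
Set up proportion: 11 * 28 / 3
= 308 / 3
= 308/3 km

308/3


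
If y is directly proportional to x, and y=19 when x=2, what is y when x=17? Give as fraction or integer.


Direct proportion: y = kx
Find k: k = 19/2 = 19/2
Compute y at x=17: y = 19/2 * 17
y = 323/2

323/2


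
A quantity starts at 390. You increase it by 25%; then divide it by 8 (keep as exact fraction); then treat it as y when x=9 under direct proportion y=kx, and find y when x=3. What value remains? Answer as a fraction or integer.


Start with 390.
Step 1: Increase by 25%: 390 * 125/100 = 975/2
Step 2: Divide by 8: 975/2 / 8 = 975/16
Step 3: Direct prop: k = (975/16)/9; new y = k*3 = 975/16*3/9 = 325/16
Final result = 325/16

325/16


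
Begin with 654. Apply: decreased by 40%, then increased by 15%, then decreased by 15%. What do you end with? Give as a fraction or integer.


Start: 654
Step 1: decrease by 40% => multiply by 60/100
  654 * 60/100 = 1962/5
Step 2: increase by 15% => multiply by 115/100
  1962/5 * 115/100 = 22563/50
Step 3: decrease by 15% => multiply by 85/100
  22563/50 * 85/100 = 383571/1000
Final value = 383571/1000

383571/1000


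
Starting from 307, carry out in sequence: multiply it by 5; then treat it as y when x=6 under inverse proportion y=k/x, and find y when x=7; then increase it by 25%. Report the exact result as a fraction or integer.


Start with 307.
Step 1: Multiply by 5: 307 * 5 = 1535
Step 2: Inverse prop: k = (1535)*6; new y = k/7 = 1535*6/7 = 9210/7
Step 3: Increase by 25%: 9210/7 * 125/100 = 23025/14
Final result = 23025/14

23025/14


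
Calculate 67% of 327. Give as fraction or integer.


Compute 67% of 327
Convert percentage: 67% = 67/100
Multiply: 327 * 67/100
= 21909/100
= 21909/100

21909/100


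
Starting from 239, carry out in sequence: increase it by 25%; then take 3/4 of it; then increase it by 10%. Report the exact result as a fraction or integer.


Start with 239.
Step 1: Increase by 25%: 239 * 125/100 = 1195/4
Step 2: Take 3/4: 1195/4 * 3/4 = 3585/16
Step 3: Increase by 10%: 3585/16 * 110/100 = 7887/32
Final result = 7887/32

7887/32


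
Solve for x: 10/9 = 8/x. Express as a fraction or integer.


Setting up: 10/9 = 8/x
Cross multiply: 10 * x = 9 * 8
10x = 72
x = 72/10
x = 36/5

36/5


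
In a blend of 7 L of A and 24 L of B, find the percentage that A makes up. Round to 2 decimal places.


Volume of A = 7 L
Volume of B = 24 L
Total volume = 7 + 24 = 31 L
Percentage of A = (7/31) * 100
= 22.58%

22.58


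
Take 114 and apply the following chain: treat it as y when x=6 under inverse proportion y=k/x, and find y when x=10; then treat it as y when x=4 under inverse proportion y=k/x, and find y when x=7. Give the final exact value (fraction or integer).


Start with 114.
Step 1: Inverse prop: k = (114)*6; new y = k/10 = 114*6/10 = 342/5
Step 2: Inverse prop: k = (342/5)*4; new y = k/7 = 342/5*4/7 = 1368/35
Final result = 1368/35

1368/35


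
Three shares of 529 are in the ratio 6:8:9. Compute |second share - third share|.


Total parts = 6 + 8 + 9 = 23
Value per part = 529 / 23 = 23
Shares: 6*23=138, 8*23=184, 9*23=207
Second share = 184, third share = 207
Difference = |184 - 207| = 23

23


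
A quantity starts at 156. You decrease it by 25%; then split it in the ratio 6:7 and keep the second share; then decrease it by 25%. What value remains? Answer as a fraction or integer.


Start with 156.
Step 1: Decrease by 25%: 156 * 75/100 = 117
Step 2: Split 6:7, second share = 117 * 7/13 = 63
Step 3: Decrease by 25%: 63 * 75/100 = 189/4
Final result = 189/4

189/4


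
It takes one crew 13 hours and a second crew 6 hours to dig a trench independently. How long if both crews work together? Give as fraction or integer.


Rate of A = 1/13 job per hour
Rate of B = 1/6 job per hour
Combined rate = 1/13 + 1/6
Find common denominator: (6 + 13)/(13*6) = 19/78
Combined rate = 19/78 job per hour
Time together = 1 / (19/78) = 78/19 hours

78/19


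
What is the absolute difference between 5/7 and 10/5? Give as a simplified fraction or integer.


Simplify: 5/7 = 5/7 and 10/5 = 2
Find common denominator: LCD = 7
Convert: 5/7 and 14/7
Difference = |5 - 14|/7 = 9/7
Simplified = 9/7

9/7


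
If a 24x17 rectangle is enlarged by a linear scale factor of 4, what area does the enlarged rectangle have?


Original dimensions: 24 x 17
Enlargement factor = 4
New width = 24 * 4 = 96
New height = 17 * 4 = 68
New area = 96 * 68 = 6528

6528


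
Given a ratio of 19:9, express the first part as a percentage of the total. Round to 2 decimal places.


Total parts = 19 + 9 = 28
First part fraction = 19/28
Percentage = (19/28) * 100
= 0.678571 * 100
= 67.86%

67.86


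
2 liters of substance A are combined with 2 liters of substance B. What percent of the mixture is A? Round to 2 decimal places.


Volume of A = 2 L
Volume of B = 2 L
Total volume = 2 + 2 = 4 L
Percentage of A = (2/4) * 100
= 50.00%

50.00


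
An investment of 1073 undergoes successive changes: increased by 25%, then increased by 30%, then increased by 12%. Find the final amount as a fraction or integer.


Start: 1073
Step 1: increase by 25% => multiply by 125/100
  1073 * 125/100 = 5365/4
Step 2: increase by 30% => multiply by 130/100
  5365/4 * 130/100 = 13949/8
Step 3: increase by 12% => multiply by 112/100
  13949/8 * 112/100 = 97643/50
Final value = 97643/50

97643/50


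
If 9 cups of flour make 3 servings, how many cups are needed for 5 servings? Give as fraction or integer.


Original: 9 cups for 3 servings
Target servings = 5
Scaling factor = 5/3
New amount = 9 * 5/3
= 45/3
= 15 cups

15


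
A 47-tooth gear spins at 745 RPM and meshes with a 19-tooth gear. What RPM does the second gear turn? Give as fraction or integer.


Gear ratio: teeth_A * RPM_A = teeth_B * RPM_B
47 * 745 = 19 * RPM_B
35015 = 19 * RPM_B
RPM_B = 35015 / 19
RPM_B = 35015/19

35015/19


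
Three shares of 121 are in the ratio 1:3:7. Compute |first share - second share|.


Total parts = 1 + 3 + 7 = 11
Value per part = 121 / 11 = 11
Shares: 1*11=11, 3*11=33, 7*11=77
First share = 11, second share = 33
Difference = |11 - 33| = 22

22


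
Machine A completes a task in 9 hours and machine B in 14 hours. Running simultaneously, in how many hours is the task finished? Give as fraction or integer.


Rate of A = 1/9 job per hour
Rate of B = 1/14 job per hour
Combined rate = 1/9 + 1/14
Find common denominator: (14 + 9)/(9*14) = 23/126
Combined rate = 23/126 job per hour
Time together = 1 / (23/126) = 126/23 hours

126/23


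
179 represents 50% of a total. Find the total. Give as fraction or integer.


Given: 179 is 50% of the whole
Set up: 179 = 50/100 * whole
whole = 179 * 100 / 50
whole = 17900 / 50
whole = 358

358


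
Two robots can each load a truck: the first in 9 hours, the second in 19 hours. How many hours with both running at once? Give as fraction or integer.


Rate of A = 1/9 job per hour
Rate of B = 1/19 job per hour
Combined rate = 1/9 + 1/19
Find common denominator: (19 + 9)/(9*19) = 28/171
Combined rate = 28/171 job per hour
Time together = 1 / (28/171) = 171/28 hours

171/28


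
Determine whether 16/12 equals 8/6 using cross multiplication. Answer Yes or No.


Cross multiply to check 16/12 = 8/6
Left cross product: 16 * 6 = 96
Right cross product: 12 * 8 = 96
96 = 96
Equal, so proportions match => Yes

Yes


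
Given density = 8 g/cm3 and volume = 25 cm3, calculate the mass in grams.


Using mass = density * volume
Density = 8 g/cm3
Volume = 25 cm3
Mass = 8 * 25
= 200 g

200


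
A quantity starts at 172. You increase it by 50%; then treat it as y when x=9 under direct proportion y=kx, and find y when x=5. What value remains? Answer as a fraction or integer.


Start with 172.
Step 1: Increase by 50%: 172 * 150/100 = 258
Step 2: Direct prop: k = (258)/9; new y = k*5 = 258*5/9 = 430/3
Final result = 430/3

430/3


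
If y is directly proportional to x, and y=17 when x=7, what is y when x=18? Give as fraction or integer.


Direct proportion: y = kx
Find k: k = 17/7 = 17/7
Compute y at x=18: y = 17/7 * 18
y = 306/7

306/7


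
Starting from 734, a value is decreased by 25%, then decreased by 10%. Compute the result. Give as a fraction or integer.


Start: 734
Step 1: decrease by 25% => multiply by 75/100
  734 * 75/100 = 1101/2
Step 2: decrease by 10% => multiply by 90/100
  1101/2 * 90/100 = 9909/20
Final value = 9909/20

9909/20


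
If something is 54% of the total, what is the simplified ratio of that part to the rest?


Part = 54%, Remainder = 46%
Ratio = 54:46
GCD(54, 46) = 2
Simplify: 27:23 = 27:23

27:23


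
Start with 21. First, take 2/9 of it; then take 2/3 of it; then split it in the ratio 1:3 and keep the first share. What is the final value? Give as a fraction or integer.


Start with 21.
Step 1: Take 2/9: 21 * 2/9 = 14/3
Step 2: Take 2/3: 14/3 * 2/3 = 28/9
Step 3: Split 1:3, first share = 28/9 * 1/4 = 7/9
Final result = 7/9

7/9


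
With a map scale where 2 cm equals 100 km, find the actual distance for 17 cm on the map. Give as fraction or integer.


Map scale: 2 cm = 100 km
Measured distance on map = 17 cm
Set up proportion: 17 * 100 / 2
= 1700 / 2
= 850 km

850


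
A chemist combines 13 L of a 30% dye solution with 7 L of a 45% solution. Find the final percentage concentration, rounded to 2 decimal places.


Solute in mixture 1 = 30% of 13 L = 13*30/100 = 39/10 L
Solute in mixture 2 = 45% of 7 L = 7*45/100 = 63/20 L
Total solute = 39/10 + 63/20 = 141/20 L
Total volume = 13 + 7 = 20 L
Final concentration = 141/20/20 * 100 = 35.25%

35.25


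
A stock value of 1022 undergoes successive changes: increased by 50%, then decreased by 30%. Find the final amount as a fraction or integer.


Start: 1022
Step 1: increase by 50% => multiply by 150/100
  1022 * 150/100 = 1533
Step 2: decrease by 30% => multiply by 70/100
  1533 * 70/100 = 10731/10
Final value = 10731/10

10731/10


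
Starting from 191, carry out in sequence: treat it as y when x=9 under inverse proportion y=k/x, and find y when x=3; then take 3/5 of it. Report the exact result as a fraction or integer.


Start with 191.
Step 1: Inverse prop: k = (191)*9; new y = k/3 = 191*9/3 = 573
Step 2: Take 3/5: 573 * 3/5 = 1719/5
Final result = 1719/5

1719/5


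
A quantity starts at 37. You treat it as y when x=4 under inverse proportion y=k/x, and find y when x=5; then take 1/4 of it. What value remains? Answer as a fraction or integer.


Start with 37.
Step 1: Inverse prop: k = (37)*4; new y = k/5 = 37*4/5 = 148/5
Step 2: Take 1/4: 148/5 * 1/4 = 37/5
Final result = 37/5

37/5


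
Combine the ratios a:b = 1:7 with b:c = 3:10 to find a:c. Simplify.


Given a:b = 1:7 and b:c = 3:10
Make b consistent. Multiply first ratio by 3: a:b = 3:21
Multiply second ratio by 7: b:c = 21:70
Now b = 21 in both, so a:b:c = 3:21:70
Therefore a:c = 3:70
Simplify by GCD: a:c = 3:70

3:70


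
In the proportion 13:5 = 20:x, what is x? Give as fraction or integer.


Setting up: 13/5 = 20/x
Cross multiply: 13 * x = 5 * 20
13x = 100
x = 100/13
x = 100/13

100/13


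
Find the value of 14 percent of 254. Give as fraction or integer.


Compute 14% of 254
Convert percentage: 14% = 14/100
Multiply: 254 * 14/100
= 3556/100
= 889/25

889/25


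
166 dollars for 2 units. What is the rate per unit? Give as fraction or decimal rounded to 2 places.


Total dollars = 166
Number of units = 2
Unit rate = 166 / 2
= 83 dollars per unit

83


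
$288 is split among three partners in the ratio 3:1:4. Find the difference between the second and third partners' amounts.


Total parts = 3 + 1 + 4 = 8
Value per part = 288 / 8 = 36
Shares: 3*36=108, 1*36=36, 4*36=144
Second share = 36, third share = 144
Difference = |36 - 144| = 108

108


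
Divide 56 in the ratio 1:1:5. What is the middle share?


Ratio = 1:1:5
Total parts = 1 + 1 + 5 = 7
Value per part = 56 / 7 = 8
First share = 1 * 8 = 8
Middle share = 1 * 8 = 8
Third share = 5 * 8 = 40

8


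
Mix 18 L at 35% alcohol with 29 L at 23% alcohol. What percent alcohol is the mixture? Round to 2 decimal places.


Solute in mixture 1 = 35% of 18 L = 18*35/100 = 63/10 L
Solute in mixture 2 = 23% of 29 L = 29*23/100 = 667/100 L
Total solute = 63/10 + 667/100 = 1297/100 L
Total volume = 18 + 29 = 47 L
Final concentration = 1297/100/47 * 100 = 27.60%

27.60


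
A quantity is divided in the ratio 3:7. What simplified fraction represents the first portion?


Total parts = 3 + 7 = 10
First part fraction = 3/10
Simplify: 3/10 = 3/10

3/10


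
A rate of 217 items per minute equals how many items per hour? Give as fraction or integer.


Converting from per minute to per hour
Rate = 217 items per minute
Multiply by 60: 217 * 60
= 13020 items per hour

13020


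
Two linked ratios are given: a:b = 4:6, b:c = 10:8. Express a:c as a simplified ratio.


Given a:b = 4:6 and b:c = 10:8
Make b consistent. Multiply first ratio by 10: a:b = 40:60
Multiply second ratio by 6: b:c = 60:48
Now b = 60 in both, so a:b:c = 40:60:48
Therefore a:c = 40:48
Simplify by GCD: a:c = 5:6

5:6


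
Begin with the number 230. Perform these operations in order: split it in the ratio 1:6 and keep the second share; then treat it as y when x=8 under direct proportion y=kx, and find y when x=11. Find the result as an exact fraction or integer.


Start with 230.
Step 1: Split 1:6, second share = 230 * 6/7 = 1380/7
Step 2: Direct prop: k = (1380/7)/8; new y = k*11 = 1380/7*11/8 = 3795/14
Final result = 3795/14

3795/14


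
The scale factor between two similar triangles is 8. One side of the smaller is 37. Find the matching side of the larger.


Similar triangles have proportional sides
Scale factor = 8
Smaller side = 37
Corresponding larger side = 37 * 8
= 296

296


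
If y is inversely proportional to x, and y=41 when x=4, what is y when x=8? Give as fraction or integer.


Inverse proportion: y = k/x
Find k: k = 4 * 41 = 164
Compute y at x=8: y = 164/8
y = 41/2

41/2


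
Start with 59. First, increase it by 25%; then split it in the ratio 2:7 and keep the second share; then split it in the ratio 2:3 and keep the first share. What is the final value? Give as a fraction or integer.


Start with 59.
Step 1: Increase by 25%: 59 * 125/100 = 295/4
Step 2: Split 2:7, second share = 295/4 * 7/9 = 2065/36
Step 3: Split 2:3, first share = 2065/36 * 2/5 = 413/18
Final result = 413/18

413/18


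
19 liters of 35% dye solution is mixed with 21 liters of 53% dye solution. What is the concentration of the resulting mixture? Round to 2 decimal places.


Solute in mixture 1 = 35% of 19 L = 19*35/100 = 133/20 L
Solute in mixture 2 = 53% of 21 L = 21*53/100 = 1113/100 L
Total solute = 133/20 + 1113/100 = 889/50 L
Total volume = 19 + 21 = 40 L
Final concentration = 889/50/40 * 100 = 44.45%

44.45


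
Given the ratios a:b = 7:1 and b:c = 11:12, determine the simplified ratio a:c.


Given a:b = 7:1 and b:c = 11:12
Make b consistent. Multiply first ratio by 11: a:b = 77:11
Multiply second ratio by 1: b:c = 11:12
Now b = 11 in both, so a:b:c = 77:11:12
Therefore a:c = 77:12
Simplify by GCD: a:c = 77:12

77:12


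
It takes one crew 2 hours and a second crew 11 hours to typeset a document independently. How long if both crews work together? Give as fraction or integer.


Rate of A = 1/2 job per hour
Rate of B = 1/11 job per hour
Combined rate = 1/2 + 1/11
Find common denominator: (11 + 2)/(2*11) = 13/22
Combined rate = 13/22 job per hour
Time together = 1 / (13/22) = 22/13 hours

22/13


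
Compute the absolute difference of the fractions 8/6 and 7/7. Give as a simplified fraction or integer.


Simplify: 8/6 = 4/3 and 7/7 = 1
Find common denominator: LCD = 3
Convert: 4/3 and 3/3
Difference = |4 - 3|/3 = 1/3
Simplified = 1/3

1/3


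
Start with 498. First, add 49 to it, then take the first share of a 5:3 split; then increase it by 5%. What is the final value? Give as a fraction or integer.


Start with 498.
Step 1: Add 49: 498+49=547; split 5:3 first = 547*5/8 = 2735/8
Step 2: Increase by 5%: 2735/8 * 105/100 = 11487/32
Final result = 11487/32

11487/32


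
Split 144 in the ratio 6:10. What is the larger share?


Total parts = 6 + 10 = 16
Value per part = 144 / 16 = 9
First share = 6 * 9 = 54
Second share = 10 * 9 = 90
Larger share = 90

90


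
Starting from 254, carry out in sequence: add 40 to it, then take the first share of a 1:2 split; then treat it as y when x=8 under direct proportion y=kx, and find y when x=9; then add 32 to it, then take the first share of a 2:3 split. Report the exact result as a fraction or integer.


Start with 254.
Step 1: Add 40: 254+40=294; split 1:2 first = 294*1/3 = 98
Step 2: Direct prop: k = (98)/8; new y = k*9 = 98*9/8 = 441/4
Step 3: Add 32: 441/4+32=569/4; split 2:3 first = 569/4*2/5 = 569/10
Final result = 569/10

569/10


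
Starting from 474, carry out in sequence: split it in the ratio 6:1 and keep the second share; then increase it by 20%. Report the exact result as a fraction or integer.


Start with 474.
Step 1: Split 6:1, second share = 474 * 1/7 = 474/7
Step 2: Increase by 20%: 474/7 * 120/100 = 2844/35
Final result = 2844/35

2844/35


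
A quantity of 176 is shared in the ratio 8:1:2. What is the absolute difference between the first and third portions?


Total parts = 8 + 1 + 2 = 11
Value per part = 176 / 11 = 16
Shares: 8*16=128, 1*16=16, 2*16=32
First share = 128, third share = 32
Difference = |128 - 32| = 96

96


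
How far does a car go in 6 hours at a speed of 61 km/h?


Using distance = speed * time
Speed = 61 km/h
Time = 6 hours
Distance = 61 * 6
= 366 km

366


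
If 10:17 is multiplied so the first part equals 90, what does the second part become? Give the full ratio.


Original ratio: 10:17
First term target: 90
Scale factor = 90 / 10 = 9
Multiply second term: 17 * 9 = 153
Equivalent ratio = 90:153

90:153


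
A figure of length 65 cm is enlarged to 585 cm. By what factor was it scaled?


Original length = 65 cm
Scaled length = 585 cm
Scale factor = 585 / 65
= 9

9


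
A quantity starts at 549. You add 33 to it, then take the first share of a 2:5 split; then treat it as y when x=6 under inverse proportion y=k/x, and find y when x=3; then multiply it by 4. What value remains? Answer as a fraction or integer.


Start with 549.
Step 1: Add 33: 549+33=582; split 2:5 first = 582*2/7 = 1164/7
Step 2: Inverse prop: k = (1164/7)*6; new y = k/3 = 1164/7*6/3 = 2328/7
Step 3: Multiply by 4: 2328/7 * 4 = 9312/7
Final result = 9312/7

9312/7


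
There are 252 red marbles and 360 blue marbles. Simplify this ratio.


Find GCD(252, 360)
GCD = 36
Divide both by 36: 252/36 = 7, 360/36 = 10
Simplified ratio = 7:10

7:10


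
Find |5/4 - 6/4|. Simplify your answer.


Simplify: 5/4 = 5/4 and 6/4 = 3/2
Find common denominator: LCD = 4
Convert: 5/4 and 6/4
Difference = |5 - 6|/4 = 1/4
Simplified = 1/4

1/4


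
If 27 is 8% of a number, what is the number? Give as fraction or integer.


Given: 27 is 8% of the whole
Set up: 27 = 8/100 * whole
whole = 27 * 100 / 8
whole = 2700 / 8
whole = 675/2

675/2


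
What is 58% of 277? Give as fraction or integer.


Compute 58% of 277
Convert percentage: 58% = 58/100
Multiply: 277 * 58/100
= 16066/100
= 8033/50

8033/50


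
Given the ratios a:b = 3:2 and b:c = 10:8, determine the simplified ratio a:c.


Given a:b = 3:2 and b:c = 10:8
Make b consistent. Multiply first ratio by 10: a:b = 30:20
Multiply second ratio by 2: b:c = 20:16
Now b = 20 in both, so a:b:c = 30:20:16
Therefore a:c = 30:16
Simplify by GCD: a:c = 15:8

15:8


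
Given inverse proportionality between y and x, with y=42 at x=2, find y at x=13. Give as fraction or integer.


Inverse proportion: y = k/x
Find k: k = 2 * 42 = 84
Compute y at x=13: y = 84/13
y = 84/13

84/13


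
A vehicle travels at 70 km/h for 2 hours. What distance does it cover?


Using distance = speed * time
Speed = 70 km/h
Time = 2 hours
Distance = 70 * 2
= 140 km

140


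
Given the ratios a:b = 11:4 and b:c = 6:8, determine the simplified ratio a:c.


Given a:b = 11:4 and b:c = 6:8
Make b consistent. Multiply first ratio by 6: a:b = 66:24
Multiply second ratio by 4: b:c = 24:32
Now b = 24 in both, so a:b:c = 66:24:32
Therefore a:c = 66:32
Simplify by GCD: a:c = 33:16

33:16


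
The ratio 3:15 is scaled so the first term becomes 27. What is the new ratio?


Original ratio: 3:15
First term target: 27
Scale factor = 27 / 3 = 9
Multiply second term: 15 * 9 = 135
Equivalent ratio = 27:135

27:135


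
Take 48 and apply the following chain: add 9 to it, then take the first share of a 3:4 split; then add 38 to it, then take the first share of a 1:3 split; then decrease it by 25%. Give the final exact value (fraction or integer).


Start with 48.
Step 1: Add 9: 48+9=57; split 3:4 first = 57*3/7 = 171/7
Step 2: Add 38: 171/7+38=437/7; split 1:3 first = 437/7*1/4 = 437/28
Step 3: Decrease by 25%: 437/28 * 75/100 = 1311/112
Final result = 1311/112

1311/112


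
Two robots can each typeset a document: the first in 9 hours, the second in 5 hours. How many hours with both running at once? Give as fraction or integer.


Rate of A = 1/9 job per hour
Rate of B = 1/5 job per hour
Combined rate = 1/9 + 1/5
Find common denominator: (5 + 9)/(9*5) = 14/45
Combined rate = 14/45 job per hour
Time together = 1 / (14/45) = 45/14 hours

45/14


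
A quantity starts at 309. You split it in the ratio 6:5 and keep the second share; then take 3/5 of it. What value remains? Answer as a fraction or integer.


Start with 309.
Step 1: Split 6:5, second share = 309 * 5/11 = 1545/11
Step 2: Take 3/5: 1545/11 * 3/5 = 927/11
Final result = 927/11

927/11


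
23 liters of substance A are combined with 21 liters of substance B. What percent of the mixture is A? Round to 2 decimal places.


Volume of A = 23 L
Volume of B = 21 L
Total volume = 23 + 21 = 44 L
Percentage of A = (23/44) * 100
= 52.27%

52.27


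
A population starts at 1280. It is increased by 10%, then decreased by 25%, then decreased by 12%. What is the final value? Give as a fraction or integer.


Start: 1280
Step 1: increase by 10% => multiply by 110/100
  1280 * 110/100 = 1408
Step 2: decrease by 25% => multiply by 75/100
  1408 * 75/100 = 1056
Step 3: decrease by 12% => multiply by 88/100
  1056 * 88/100 = 23232/25
Final value = 23232/25

23232/25


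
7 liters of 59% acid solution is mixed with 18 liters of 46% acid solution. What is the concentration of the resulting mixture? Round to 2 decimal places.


Solute in mixture 1 = 59% of 7 L = 7*59/100 = 413/100 L
Solute in mixture 2 = 46% of 18 L = 18*46/100 = 207/25 L
Total solute = 413/100 + 207/25 = 1241/100 L
Total volume = 7 + 18 = 25 L
Final concentration = 1241/100/25 * 100 = 49.64%

49.64


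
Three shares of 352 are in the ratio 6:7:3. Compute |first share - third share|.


Total parts = 6 + 7 + 3 = 16
Value per part = 352 / 16 = 22
Shares: 6*22=132, 7*22=154, 3*22=66
First share = 132, third share = 66
Difference = |132 - 66| = 66

66


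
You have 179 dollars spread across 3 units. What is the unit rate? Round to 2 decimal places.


Total dollars = 179
Number of units = 3
Unit rate = 179 / 3
= 59.67 dollars per unit

59.67


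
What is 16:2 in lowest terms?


Find GCD(16, 2)
GCD = 2
Divide both by 2: 16/2 = 8, 2/2 = 1
Simplified ratio = 8:1

8:1


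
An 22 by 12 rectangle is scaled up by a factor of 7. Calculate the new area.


Original dimensions: 22 x 12
Enlargement factor = 7
New width = 22 * 7 = 154
New height = 12 * 7 = 84
New area = 154 * 84 = 12936

12936


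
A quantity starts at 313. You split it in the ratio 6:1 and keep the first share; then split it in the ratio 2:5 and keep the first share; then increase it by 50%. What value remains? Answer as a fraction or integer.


Start with 313.
Step 1: Split 6:1, first share = 313 * 6/7 = 1878/7
Step 2: Split 2:5, first share = 1878/7 * 2/7 = 3756/49
Step 3: Increase by 50%: 3756/49 * 150/100 = 5634/49
Final result = 5634/49

5634/49


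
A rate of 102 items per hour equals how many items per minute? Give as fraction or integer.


Converting from per hour to per minute
Rate = 102 items per hour
Divide by 60: 102/60
= 17/10 items per minute

17/10


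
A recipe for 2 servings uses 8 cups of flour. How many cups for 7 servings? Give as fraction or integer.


Original: 8 cups for 2 servings
Target servings = 7
Scaling factor = 7/2
New amount = 8 * 7/2
= 56/2
= 28 cups

28


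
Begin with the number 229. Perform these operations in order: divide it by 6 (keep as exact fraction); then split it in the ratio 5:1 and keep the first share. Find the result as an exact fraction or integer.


Start with 229.
Step 1: Divide by 6: 229 / 6 = 229/6
Step 2: Split 5:1, first share = 229/6 * 5/6 = 1145/36
Final result = 1145/36

1145/36


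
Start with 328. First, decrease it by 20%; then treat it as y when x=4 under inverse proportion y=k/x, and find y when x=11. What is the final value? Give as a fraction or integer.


Start with 328.
Step 1: Decrease by 20%: 328 * 80/100 = 1312/5
Step 2: Inverse prop: k = (1312/5)*4; new y = k/11 = 1312/5*4/11 = 5248/55
Final result = 5248/55

5248/55


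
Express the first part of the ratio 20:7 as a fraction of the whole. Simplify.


Total parts = 20 + 7 = 27
First part fraction = 20/27
Simplify: 20/27 = 20/27

20/27


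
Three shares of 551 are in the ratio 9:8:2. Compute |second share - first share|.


Total parts = 9 + 8 + 2 = 19
Value per part = 551 / 19 = 29
Shares: 9*29=261, 8*29=232, 2*29=58
Second share = 232, first share = 261
Difference = |232 - 261| = 29

29


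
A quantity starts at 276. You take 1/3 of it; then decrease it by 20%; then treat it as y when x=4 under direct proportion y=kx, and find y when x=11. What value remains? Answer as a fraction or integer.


Start with 276.
Step 1: Take 1/3: 276 * 1/3 = 92
Step 2: Decrease by 20%: 92 * 80/100 = 368/5
Step 3: Direct prop: k = (368/5)/4; new y = k*11 = 368/5*11/4 = 1012/5
Final result = 1012/5

1012/5


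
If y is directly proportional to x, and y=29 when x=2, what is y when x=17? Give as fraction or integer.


Direct proportion: y = kx
Find k: k = 29/2 = 29/2
Compute y at x=17: y = 29/2 * 17
y = 493/2

493/2


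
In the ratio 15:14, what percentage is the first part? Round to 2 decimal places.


Total parts = 15 + 14 = 29
First part fraction = 15/29
Percentage = (15/29) * 100
= 0.517241 * 100
= 51.72%

51.72


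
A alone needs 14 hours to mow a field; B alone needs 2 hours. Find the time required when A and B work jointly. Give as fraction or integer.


Rate of A = 1/14 job per hour
Rate of B = 1/2 job per hour
Combined rate = 1/14 + 1/2
Find common denominator: (2 + 14)/(14*2) = 16/28
Combined rate = 4/7 job per hour
Time together = 1 / (4/7) = 7/4 hours

7/4


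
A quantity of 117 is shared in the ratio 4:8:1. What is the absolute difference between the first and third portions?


Total parts = 4 + 8 + 1 = 13
Value per part = 117 / 13 = 9
Shares: 4*9=36, 8*9=72, 1*9=9
First share = 36, third share = 9
Difference = |36 - 9| = 27

27


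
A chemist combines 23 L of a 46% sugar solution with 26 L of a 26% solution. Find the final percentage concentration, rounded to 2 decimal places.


Solute in mixture 1 = 46% of 23 L = 23*46/100 = 529/50 L
Solute in mixture 2 = 26% of 26 L = 26*26/100 = 169/25 L
Total solute = 529/50 + 169/25 = 867/50 L
Total volume = 23 + 26 = 49 L
Final concentration = 867/50/49 * 100 = 35.39%

35.39


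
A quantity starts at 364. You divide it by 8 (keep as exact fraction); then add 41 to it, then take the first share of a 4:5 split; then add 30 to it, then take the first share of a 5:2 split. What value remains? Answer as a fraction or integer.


Start with 364.
Step 1: Divide by 8: 364 / 8 = 91/2
Step 2: Add 41: 91/2+41=173/2; split 4:5 first = 173/2*4/9 = 346/9
Step 3: Add 30: 346/9+30=616/9; split 5:2 first = 616/9*5/7 = 440/9
Final result = 440/9

440/9


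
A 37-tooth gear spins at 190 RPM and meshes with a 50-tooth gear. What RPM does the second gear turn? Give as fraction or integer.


Gear ratio: teeth_A * RPM_A = teeth_B * RPM_B
37 * 190 = 50 * RPM_B
7030 = 50 * RPM_B
RPM_B = 7030 / 50
RPM_B = 703/5

703/5


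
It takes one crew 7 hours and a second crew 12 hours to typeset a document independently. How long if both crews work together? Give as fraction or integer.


Rate of A = 1/7 job per hour
Rate of B = 1/12 job per hour
Combined rate = 1/7 + 1/12
Find common denominator: (12 + 7)/(7*12) = 19/84
Combined rate = 19/84 job per hour
Time together = 1 / (19/84) = 84/19 hours

84/19


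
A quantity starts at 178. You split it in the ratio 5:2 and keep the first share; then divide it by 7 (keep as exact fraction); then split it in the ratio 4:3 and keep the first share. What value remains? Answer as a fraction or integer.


Start with 178.
Step 1: Split 5:2, first share = 178 * 5/7 = 890/7
Step 2: Divide by 7: 890/7 / 7 = 890/49
Step 3: Split 4:3, first share = 890/49 * 4/7 = 3560/343
Final result = 3560/343

3560/343


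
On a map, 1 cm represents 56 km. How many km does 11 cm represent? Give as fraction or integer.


Map scale: 1 cm = 56 km
Measured distance on map = 11 cm
Set up proportion: 11 * 56 / 1
= 616 / 1
= 616 km

616


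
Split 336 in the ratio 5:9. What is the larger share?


Total parts = 5 + 9 = 14
Value per part = 336 / 14 = 24
First share = 5 * 24 = 120
Second share = 9 * 24 = 216
Larger share = 216

216


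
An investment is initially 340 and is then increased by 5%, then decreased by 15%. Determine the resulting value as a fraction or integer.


Start: 340
Step 1: increase by 5% => multiply by 105/100
  340 * 105/100 = 357
Step 2: decrease by 15% => multiply by 85/100
  357 * 85/100 = 6069/20
Final value = 6069/20

6069/20


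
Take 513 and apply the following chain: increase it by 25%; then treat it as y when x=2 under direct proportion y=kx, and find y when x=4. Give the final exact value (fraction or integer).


Start with 513.
Step 1: Increase by 25%: 513 * 125/100 = 2565/4
Step 2: Direct prop: k = (2565/4)/2; new y = k*4 = 2565/4*4/2 = 2565/2
Final result = 2565/2

2565/2


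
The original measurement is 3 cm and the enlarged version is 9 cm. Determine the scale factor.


Original length = 3 cm
Scaled length = 9 cm
Scale factor = 9 / 3
= 3

3


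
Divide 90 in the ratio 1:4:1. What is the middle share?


Ratio = 1:4:1
Total parts = 1 + 4 + 1 = 6
Value per part = 90 / 6 = 15
First share = 1 * 15 = 15
Middle share = 4 * 15 = 60
Third share = 1 * 15 = 15

60


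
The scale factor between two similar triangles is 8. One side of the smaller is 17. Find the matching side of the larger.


Similar triangles have proportional sides
Scale factor = 8
Smaller side = 17
Corresponding larger side = 17 * 8
= 136

136


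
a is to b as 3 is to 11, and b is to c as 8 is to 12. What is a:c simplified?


Given a:b = 3:11 and b:c = 8:12
Make b consistent. Multiply first ratio by 8: a:b = 24:88
Multiply second ratio by 11: b:c = 88:132
Now b = 88 in both, so a:b:c = 24:88:132
Therefore a:c = 24:132
Simplify by GCD: a:c = 2:11

2:11


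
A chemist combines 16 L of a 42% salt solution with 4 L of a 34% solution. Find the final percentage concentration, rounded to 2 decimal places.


Solute in mixture 1 = 42% of 16 L = 16*42/100 = 168/25 L
Solute in mixture 2 = 34% of 4 L = 4*34/100 = 34/25 L
Total solute = 168/25 + 34/25 = 202/25 L
Total volume = 16 + 4 = 20 L
Final concentration = 202/25/20 * 100 = 40.40%

40.40


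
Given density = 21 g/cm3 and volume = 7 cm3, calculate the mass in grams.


Using mass = density * volume
Density = 21 g/cm3
Volume = 7 cm3
Mass = 21 * 7
= 147 g

147


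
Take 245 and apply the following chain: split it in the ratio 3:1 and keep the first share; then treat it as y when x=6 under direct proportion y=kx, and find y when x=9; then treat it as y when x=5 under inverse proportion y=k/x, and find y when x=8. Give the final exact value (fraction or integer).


Start with 245.
Step 1: Split 3:1, first share = 245 * 3/4 = 735/4
Step 2: Direct prop: k = (735/4)/6; new y = k*9 = 735/4*9/6 = 2205/8
Step 3: Inverse prop: k = (2205/8)*5; new y = k/8 = 2205/8*5/8 = 11025/64
Final result = 11025/64

11025/64


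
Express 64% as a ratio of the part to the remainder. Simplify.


Part = 64%, Remainder = 36%
Ratio = 64:36
GCD(64, 36) = 4
Simplify: 16:9 = 16:9

16:9


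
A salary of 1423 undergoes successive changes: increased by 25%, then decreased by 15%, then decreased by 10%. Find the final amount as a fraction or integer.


Start: 1423
Step 1: increase by 25% => multiply by 125/100
  1423 * 125/100 = 7115/4
Step 2: decrease by 15% => multiply by 85/100
  7115/4 * 85/100 = 24191/16
Step 3: decrease by 10% => multiply by 90/100
  24191/16 * 90/100 = 217719/160
Final value = 217719/160

217719/160


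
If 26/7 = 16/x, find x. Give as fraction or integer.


Setting up: 26/7 = 16/x
Cross multiply: 26 * x = 7 * 16
26x = 112
x = 112/26
x = 56/13

56/13


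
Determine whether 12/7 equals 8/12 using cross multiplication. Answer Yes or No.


Cross multiply to check 12/7 = 8/12
Left cross product: 12 * 12 = 144
Right cross product: 7 * 8 = 56
144 != 56
Not equal, so proportions differ => No

No


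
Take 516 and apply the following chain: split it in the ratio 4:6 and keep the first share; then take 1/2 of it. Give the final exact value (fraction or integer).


Start with 516.
Step 1: Split 4:6, first share = 516 * 4/10 = 1032/5
Step 2: Take 1/2: 1032/5 * 1/2 = 516/5
Final result = 516/5

516/5


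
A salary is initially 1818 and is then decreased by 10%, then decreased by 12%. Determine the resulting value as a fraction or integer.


Start: 1818
Step 1: decrease by 10% => multiply by 90/100
  1818 * 90/100 = 8181/5
Step 2: decrease by 12% => multiply by 88/100
  8181/5 * 88/100 = 179982/125
Final value = 179982/125

179982/125


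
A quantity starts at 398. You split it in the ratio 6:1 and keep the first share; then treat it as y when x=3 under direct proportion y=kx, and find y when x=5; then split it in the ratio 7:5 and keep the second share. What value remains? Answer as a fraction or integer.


Start with 398.
Step 1: Split 6:1, first share = 398 * 6/7 = 2388/7
Step 2: Direct prop: k = (2388/7)/3; new y = k*5 = 2388/7*5/3 = 3980/7
Step 3: Split 7:5, second share = 3980/7 * 5/12 = 4975/21
Final result = 4975/21

4975/21


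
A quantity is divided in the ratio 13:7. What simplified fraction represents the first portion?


Total parts = 13 + 7 = 20
First part fraction = 13/20
Simplify: 13/20 = 13/20

13/20


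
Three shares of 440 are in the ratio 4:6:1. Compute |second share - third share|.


Total parts = 4 + 6 + 1 = 11
Value per part = 440 / 11 = 40
Shares: 4*40=160, 6*40=240, 1*40=40
Second share = 240, third share = 40
Difference = |240 - 40| = 200

200


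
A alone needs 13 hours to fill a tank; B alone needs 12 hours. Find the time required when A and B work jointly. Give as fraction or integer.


Rate of A = 1/13 job per hour
Rate of B = 1/12 job per hour
Combined rate = 1/13 + 1/12
Find common denominator: (12 + 13)/(13*12) = 25/156
Combined rate = 25/156 job per hour
Time together = 1 / (25/156) = 156/25 hours

156/25


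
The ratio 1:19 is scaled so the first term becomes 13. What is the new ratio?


Original ratio: 1:19
First term target: 13
Scale factor = 13 / 1 = 13
Multiply second term: 19 * 13 = 247
Equivalent ratio = 13:247

13:247


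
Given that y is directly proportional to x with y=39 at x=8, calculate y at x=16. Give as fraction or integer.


Direct proportion: y = kx
Find k: k = 39/8 = 39/8
Compute y at x=16: y = 39/8 * 16
y = 78

78


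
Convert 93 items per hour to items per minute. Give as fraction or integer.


Converting from per hour to per minute
Rate = 93 items per hour
Divide by 60: 93/60
= 31/20 items per minute

31/20


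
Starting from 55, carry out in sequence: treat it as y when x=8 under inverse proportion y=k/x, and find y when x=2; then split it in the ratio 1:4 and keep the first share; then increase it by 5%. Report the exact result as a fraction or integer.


Start with 55.
Step 1: Inverse prop: k = (55)*8; new y = k/2 = 55*8/2 = 220
Step 2: Split 1:4, first share = 220 * 1/5 = 44
Step 3: Increase by 5%: 44 * 105/100 = 231/5
Final result = 231/5

231/5


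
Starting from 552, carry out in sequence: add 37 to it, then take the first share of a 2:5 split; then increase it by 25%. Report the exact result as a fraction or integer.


Start with 552.
Step 1: Add 37: 552+37=589; split 2:5 first = 589*2/7 = 1178/7
Step 2: Increase by 25%: 1178/7 * 125/100 = 2945/14
Final result = 2945/14

2945/14


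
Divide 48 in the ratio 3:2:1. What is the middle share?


Ratio = 3:2:1
Total parts = 3 + 2 + 1 = 6
Value per part = 48 / 6 = 8
First share = 3 * 8 = 24
Middle share = 2 * 8 = 16
Third share = 1 * 8 = 8

16


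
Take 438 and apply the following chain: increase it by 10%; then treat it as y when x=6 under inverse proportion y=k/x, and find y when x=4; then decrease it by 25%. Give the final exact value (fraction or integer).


Start with 438.
Step 1: Increase by 10%: 438 * 110/100 = 2409/5
Step 2: Inverse prop: k = (2409/5)*6; new y = k/4 = 2409/5*6/4 = 7227/10
Step 3: Decrease by 25%: 7227/10 * 75/100 = 21681/40
Final result = 21681/40

21681/40


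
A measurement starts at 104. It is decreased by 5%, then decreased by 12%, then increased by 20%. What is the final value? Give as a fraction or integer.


Start: 104
Step 1: decrease by 5% => multiply by 95/100
  104 * 95/100 = 494/5
Step 2: decrease by 12% => multiply by 88/100
  494/5 * 88/100 = 10868/125
Step 3: increase by 20% => multiply by 120/100
  10868/125 * 120/100 = 65208/625
Final value = 65208/625

65208/625


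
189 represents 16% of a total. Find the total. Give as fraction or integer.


Given: 189 is 16% of the whole
Set up: 189 = 16/100 * whole
whole = 189 * 100 / 16
whole = 18900 / 16
whole = 4725/4

4725/4


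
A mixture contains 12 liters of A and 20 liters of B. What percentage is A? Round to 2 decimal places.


Volume of A = 12 L
Volume of B = 20 L
Total volume = 12 + 20 = 32 L
Percentage of A = (12/32) * 100
= 37.50%

37.50


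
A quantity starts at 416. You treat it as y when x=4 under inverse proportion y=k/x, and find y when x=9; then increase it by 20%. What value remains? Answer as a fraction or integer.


Start with 416.
Step 1: Inverse prop: k = (416)*4; new y = k/9 = 416*4/9 = 1664/9
Step 2: Increase by 20%: 1664/9 * 120/100 = 3328/15
Final result = 3328/15

3328/15


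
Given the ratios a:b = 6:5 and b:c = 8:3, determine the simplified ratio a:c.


Given a:b = 6:5 and b:c = 8:3
Make b consistent. Multiply first ratio by 8: a:b = 48:40
Multiply second ratio by 5: b:c = 40:15
Now b = 40 in both, so a:b:c = 48:40:15
Therefore a:c = 48:15
Simplify by GCD: a:c = 16:5

16:5


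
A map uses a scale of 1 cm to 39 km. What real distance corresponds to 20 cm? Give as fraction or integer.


Map scale: 1 cm = 39 km
Measured distance on map = 20 cm
Set up proportion: 20 * 39 / 1
= 780 / 1
= 780 km

780


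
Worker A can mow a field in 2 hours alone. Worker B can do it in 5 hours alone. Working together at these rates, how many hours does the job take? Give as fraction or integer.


Rate of A = 1/2 job per hour
Rate of B = 1/5 job per hour
Combined rate = 1/2 + 1/5
Find common denominator: (5 + 2)/(2*5) = 7/10
Combined rate = 7/10 job per hour
Time together = 1 / (7/10) = 10/7 hours

10/7
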